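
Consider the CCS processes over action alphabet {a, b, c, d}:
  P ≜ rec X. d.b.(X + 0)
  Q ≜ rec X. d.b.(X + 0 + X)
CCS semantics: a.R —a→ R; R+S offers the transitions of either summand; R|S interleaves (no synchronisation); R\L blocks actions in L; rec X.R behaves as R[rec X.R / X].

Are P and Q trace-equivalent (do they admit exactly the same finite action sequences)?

Reachable graph of P (3 states):
  u0 = rec X. d.b.(X + 0) :: —d→ u1
  u1 = b.((rec X. d.b.(X + 0)) + 0) :: —b→ u2
  u2 = (rec X. d.b.(X + 0)) + 0 :: —d→ u1
Reachable graph of Q (3 states):
  v0 = rec X. d.b.(X + 0 + X) :: —d→ v1
  v1 = b.((rec X. d.b.(X + 0 + X)) + 0 + (rec X. d.b.(X + 0 + X))) :: —b→ v2
  v2 = (rec X. d.b.(X + 0 + X)) + 0 + (rec X. d.b.(X + 0 + X)) :: —d→ v1
Partition-refinement fixed point:
  B0 = {u0, u2, v0, v2}
  B1 = {u1, v1}
u0 ∈ B0, v0 ∈ B0 → same block
Bisimilar ⇒ trace-equivalent.

traces(P) = traces(Q)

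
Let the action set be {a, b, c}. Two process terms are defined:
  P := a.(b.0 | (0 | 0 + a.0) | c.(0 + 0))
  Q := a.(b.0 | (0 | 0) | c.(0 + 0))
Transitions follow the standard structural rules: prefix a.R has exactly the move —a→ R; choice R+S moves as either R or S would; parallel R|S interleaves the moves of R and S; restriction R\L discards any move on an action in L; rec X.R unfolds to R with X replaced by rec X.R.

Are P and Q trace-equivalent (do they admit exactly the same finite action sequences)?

trace-distinct — witness ⟨aa⟩

LTS(P): 9 reachable states
  s0 = a.(b.0 | (0 | 0 + a.0) | c.(0 + 0)) | -a-> s1
  s1 = b.0 | (0 | 0 + a.0) | c.(0 + 0) | -a-> s2, -b-> s3, -c-> s4
  s2 = b.0 | 0 | c.(0 + 0) | -b-> s5, -c-> s6
  s3 = 0 | (0 | 0 + a.0) | c.(0 + 0) | -a-> s5, -c-> s7
  s4 = b.0 | (0 | 0 + a.0) | (0 + 0) | -a-> s6, -b-> s7
  s5 = 0 | 0 | c.(0 + 0) | -c-> s8
  s6 = b.0 | 0 | (0 + 0) | -b-> s8
  s7 = 0 | (0 | 0 + a.0) | (0 + 0) | -a-> s8
  s8 = 0 | 0 | (0 + 0) | ∅
LTS(Q): 5 reachable states
  t0 = a.(b.0 | (0 | 0) | c.(0 + 0)) | -a-> t1
  t1 = b.0 | (0 | 0) | c.(0 + 0) | -b-> t2, -c-> t3
  t2 = 0 | (0 | 0) | c.(0 + 0) | -c-> t4
  t3 = b.0 | (0 | 0) | (0 + 0) | -b-> t4
  t4 = 0 | (0 | 0) | (0 + 0) | ∅
Trace ⟨aa⟩ through P, begin at {s0}:
  [1] a ⇒ {s1}
  [2] a ⇒ {s2}
  ✓ P
Trace ⟨aa⟩ through Q, begin at {t0}:
  [1] a ⇒ {t1}
  [2] a ⇒ ∅  — Q cannot continue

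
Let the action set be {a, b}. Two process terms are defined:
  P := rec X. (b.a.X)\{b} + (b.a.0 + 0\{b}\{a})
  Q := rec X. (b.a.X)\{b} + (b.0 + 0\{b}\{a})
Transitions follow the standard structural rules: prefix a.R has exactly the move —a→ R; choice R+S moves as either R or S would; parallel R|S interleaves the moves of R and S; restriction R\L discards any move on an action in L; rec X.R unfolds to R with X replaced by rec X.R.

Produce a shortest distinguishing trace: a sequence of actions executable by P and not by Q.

ba

P's transition system — 3 states:
  u0 = rec X. (b.a.X)\{b} + (b.a.0 + 0\{b}\{a}) :: --b--▸ u1
  u1 = a.0 :: --a--▸ u2
  u2 = 0 :: ·
Q's transition system — 2 states:
  v0 = rec X. (b.a.X)\{b} + (b.0 + 0\{b}\{a}) :: --b--▸ v1
  v1 = 0 :: ·
Executing ba from P (initial set {u0}):
  [1] b ⇒ {u1}
  [2] a ⇒ {u2}
  P completes σ.
Executing ba from Q (initial set {v0}):
  [1] b ⇒ {v1}
  [2] a ⇒ ∅  — Q cannot continue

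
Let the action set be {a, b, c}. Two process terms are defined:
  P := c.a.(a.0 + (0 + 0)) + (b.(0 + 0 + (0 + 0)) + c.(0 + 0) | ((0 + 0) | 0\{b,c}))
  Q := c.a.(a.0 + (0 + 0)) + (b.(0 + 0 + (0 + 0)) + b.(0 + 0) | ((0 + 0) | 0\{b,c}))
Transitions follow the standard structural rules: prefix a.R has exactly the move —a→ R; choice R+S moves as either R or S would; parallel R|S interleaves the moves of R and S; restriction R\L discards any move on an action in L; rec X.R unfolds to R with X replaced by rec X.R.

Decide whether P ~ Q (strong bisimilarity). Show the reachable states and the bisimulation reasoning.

NO

LTS(P): 6 reachable states
  p0 = c.a.(a.0 + (0 + 0)) + (b.(0 + 0 + (0 + 0)) + c.(0 + 0) | ((0 + 0) | 0\{b,c})) has moves =b=> p1, =c=> p2, =c=> p3
  p1 = 0 + 0 + (0 + 0) has moves stopped
  p2 = (0 + 0) | ((0 + 0) | 0\{b,c}) has moves stopped
  p3 = a.(a.0 + (0 + 0)) has moves =a=> p4
  p4 = a.0 + (0 + 0) has moves =a=> p5
  p5 = 0 has moves stopped
LTS(Q): 6 reachable states
  q0 = c.a.(a.0 + (0 + 0)) + (b.(0 + 0 + (0 + 0)) + b.(0 + 0) | ((0 + 0) | 0\{b,c})) has moves =b=> q1, =b=> q2, =c=> q3
  q1 = (0 + 0) | ((0 + 0) | 0\{b,c}) has moves stopped
  q2 = 0 + 0 + (0 + 0) has moves stopped
  q3 = a.(a.0 + (0 + 0)) has moves =a=> q4
  q4 = a.0 + (0 + 0) has moves =a=> q5
  q5 = 0 has moves stopped
Coarsest stable partition (strong bisimilarity classes):
  B0 = {p0}
  B1 = {p1, p2, p5, q1, q2, q5}
  B2 = {p3, q3}
  B3 = {p4, q4}
  B4 = {q0}
p0 ∈ B0, q0 ∈ B4 → different blocks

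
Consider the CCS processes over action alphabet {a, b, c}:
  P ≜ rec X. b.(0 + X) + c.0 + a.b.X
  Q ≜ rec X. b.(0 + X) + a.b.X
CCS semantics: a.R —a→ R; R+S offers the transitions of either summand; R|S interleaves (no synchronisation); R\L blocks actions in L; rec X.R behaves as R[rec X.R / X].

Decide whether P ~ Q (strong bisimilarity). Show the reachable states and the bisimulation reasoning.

P's transition system — 4 states:
  p0 = rec X. b.(0 + X) + c.0 + a.b.X ⊢ ··a··> p1, ··b··> p2, ··c··> p3
  p1 = b.(rec X. b.(0 + X) + c.0 + a.b.X) ⊢ ··b··> p0
  p2 = 0 + (rec X. b.(0 + X) + c.0 + a.b.X) ⊢ ··a··> p1, ··b··> p2, ··c··> p3
  p3 = 0 ⊢ (no moves)
Q's transition system — 3 states:
  q0 = rec X. b.(0 + X) + a.b.X ⊢ ··a··> q1, ··b··> q2
  q1 = b.(rec X. b.(0 + X) + a.b.X) ⊢ ··b··> q0
  q2 = 0 + (rec X. b.(0 + X) + a.b.X) ⊢ ··a··> q1, ··b··> q2
Coarsest stable partition (strong bisimilarity classes):
  B0 = {p0, p2}
  B1 = {p1}
  B2 = {p3}
  B3 = {q0, q2}
  B4 = {q1}
p0 ∈ B0, q0 ∈ B3 → different blocks

NO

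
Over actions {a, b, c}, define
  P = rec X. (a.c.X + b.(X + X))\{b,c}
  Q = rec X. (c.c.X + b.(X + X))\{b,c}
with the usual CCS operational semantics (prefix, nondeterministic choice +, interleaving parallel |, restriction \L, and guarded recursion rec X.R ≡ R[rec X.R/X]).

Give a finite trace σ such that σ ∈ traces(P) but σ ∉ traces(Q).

a

LTS(P): 2 reachable states
  s0 = rec X. (a.c.X + b.(X + X))\{b,c} | ··a··> s1
  s1 = (c.(rec X. (a.c.X + b.(X + X))\{b,c}))\{b,c} | (no moves)
LTS(Q): 1 reachable states
  t0 = rec X. (c.c.X + b.(X + X))\{b,c} | (no moves)
Run σ = ⟨a⟩ on P: start {s0}
  [1] a ⇒ {s1}
  — P admits the full trace.
Run σ = ⟨a⟩ on Q: start {t0}
  [1] a ⇒ ∅  — Q cannot continue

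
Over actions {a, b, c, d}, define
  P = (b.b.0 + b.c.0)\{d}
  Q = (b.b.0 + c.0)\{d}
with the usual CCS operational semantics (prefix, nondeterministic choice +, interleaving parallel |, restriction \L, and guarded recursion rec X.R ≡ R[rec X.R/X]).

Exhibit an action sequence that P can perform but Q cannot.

bc

P's transition system — 4 states:
  s0 = (b.b.0 + b.c.0)\{d} ⊢ —b→ s1, —b→ s2
  s1 = (b.0)\{d} ⊢ —b→ s3
  s2 = (c.0)\{d} ⊢ —c→ s3
  s3 = 0\{d} ⊢ stopped
Q's transition system — 3 states:
  t0 = (b.b.0 + c.0)\{d} ⊢ —b→ t1, —c→ t2
  t1 = (b.0)\{d} ⊢ —b→ t2
  t2 = 0\{d} ⊢ stopped
Executing bc from P (initial set {s0}):
  step 1 (b): {s1, s2}
  step 2 (c): {s3}
  — P admits the full trace.
Executing bc from Q (initial set {t0}):
  step 1 (b): {t1}
  step 2 (c): ∅ (Q stuck)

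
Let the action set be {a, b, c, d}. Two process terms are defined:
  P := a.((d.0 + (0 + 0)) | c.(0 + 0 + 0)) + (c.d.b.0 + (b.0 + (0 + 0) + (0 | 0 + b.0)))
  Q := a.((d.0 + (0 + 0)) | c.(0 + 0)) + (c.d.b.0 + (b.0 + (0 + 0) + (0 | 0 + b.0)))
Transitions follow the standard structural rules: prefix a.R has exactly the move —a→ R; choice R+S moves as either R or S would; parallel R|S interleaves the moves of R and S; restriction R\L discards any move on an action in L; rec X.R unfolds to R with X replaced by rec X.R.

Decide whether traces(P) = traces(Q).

YES

LTS(P): 8 reachable states
  p0 = a.((d.0 + (0 + 0)) | c.(0 + 0 + 0)) + (c.d.b.0 + (b.0 + (0 + 0) + (0 | 0 + b.0))) :: —a→ p1, —b→ p2, —c→ p3
  p1 = (d.0 + (0 + 0)) | c.(0 + 0 + 0) :: —c→ p4, —d→ p5
  p2 = 0 :: ·
  p3 = d.b.0 :: —d→ p6
  p4 = (d.0 + (0 + 0)) | (0 + 0 + 0) :: —d→ p7
  p5 = 0 | c.(0 + 0 + 0) :: —c→ p7
  p6 = b.0 :: —b→ p2
  p7 = 0 | (0 + 0 + 0) :: ·
LTS(Q): 8 reachable states
  q0 = a.((d.0 + (0 + 0)) | c.(0 + 0)) + (c.d.b.0 + (b.0 + (0 + 0) + (0 | 0 + b.0))) :: —a→ q1, —b→ q2, —c→ q3
  q1 = (d.0 + (0 + 0)) | c.(0 + 0) :: —c→ q4, —d→ q5
  q2 = 0 :: ·
  q3 = d.b.0 :: —d→ q6
  q4 = (d.0 + (0 + 0)) | (0 + 0) :: —d→ q7
  q5 = 0 | c.(0 + 0) :: —c→ q7
  q6 = b.0 :: —b→ q2
  q7 = 0 | (0 + 0) :: ·
Partition-refinement fixed point:
  B0 = {p0, q0}
  B1 = {p3, q3}
  B2 = {p6, q6}
  B3 = {p2, p7, q2, q7}
  B4 = {p1, q1}
  B5 = {p4, q4}
  B6 = {p5, q5}
p0 ∈ B0, q0 ∈ B0 → same block
Bisimilar ⇒ trace-equivalent.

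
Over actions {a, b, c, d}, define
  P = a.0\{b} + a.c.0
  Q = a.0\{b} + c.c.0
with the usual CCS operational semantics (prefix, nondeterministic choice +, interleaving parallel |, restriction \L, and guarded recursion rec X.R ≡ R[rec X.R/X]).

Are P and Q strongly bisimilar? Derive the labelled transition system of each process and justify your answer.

P's transition system — 4 states:
  u0 = a.0\{b} + a.c.0 :: —a→ u1, —a→ u2
  u1 = 0\{b} :: deadlocked
  u2 = c.0 :: —c→ u3
  u3 = 0 :: deadlocked
Q's transition system — 4 states:
  v0 = a.0\{b} + c.c.0 :: —a→ v1, —c→ v2
  v1 = 0\{b} :: deadlocked
  v2 = c.0 :: —c→ v3
  v3 = 0 :: deadlocked
Coarsest stable partition (strong bisimilarity classes):
  B0 = {u0}
  B1 = {u1, u3, v1, v3}
  B2 = {u2, v2}
  B3 = {v0}
u0 ∈ B0, v0 ∈ B3 → different blocks

NO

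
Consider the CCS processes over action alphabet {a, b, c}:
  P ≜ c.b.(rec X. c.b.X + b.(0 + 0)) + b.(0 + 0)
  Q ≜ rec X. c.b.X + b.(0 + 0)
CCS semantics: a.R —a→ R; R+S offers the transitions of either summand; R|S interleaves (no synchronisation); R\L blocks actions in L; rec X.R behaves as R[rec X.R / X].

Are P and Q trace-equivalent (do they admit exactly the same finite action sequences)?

trace-equivalent

P's transition system — 4 states:
  m0 = c.b.(rec X. c.b.X + b.(0 + 0)) + b.(0 + 0) has moves -b-> m1, -c-> m2
  m1 = 0 + 0 has moves ∅
  m2 = b.(rec X. c.b.X + b.(0 + 0)) has moves -b-> m3
  m3 = rec X. c.b.X + b.(0 + 0) has moves -b-> m1, -c-> m2
Q's transition system — 3 states:
  n0 = rec X. c.b.X + b.(0 + 0) has moves -b-> n1, -c-> n2
  n1 = 0 + 0 has moves ∅
  n2 = b.(rec X. c.b.X + b.(0 + 0)) has moves -b-> n0
Partition-refinement fixed point:
  B0 = {m0, m3, n0}
  B1 = {m2, n2}
  B2 = {m1, n1}
m0 ∈ B0, n0 ∈ B0 → same block
Bisimilar ⇒ trace-equivalent.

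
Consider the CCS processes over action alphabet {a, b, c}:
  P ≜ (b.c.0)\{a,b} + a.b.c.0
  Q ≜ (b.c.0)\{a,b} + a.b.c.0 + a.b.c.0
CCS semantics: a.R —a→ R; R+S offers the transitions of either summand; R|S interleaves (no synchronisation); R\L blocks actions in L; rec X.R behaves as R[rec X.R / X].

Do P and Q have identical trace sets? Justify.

LTS(P): 4 reachable states
  m0 = (b.c.0)\{a,b} + a.b.c.0 has moves ··a··> m1
  m1 = b.c.0 has moves ··b··> m2
  m2 = c.0 has moves ··c··> m3
  m3 = 0 has moves ·
LTS(Q): 4 reachable states
  n0 = (b.c.0)\{a,b} + a.b.c.0 + a.b.c.0 has moves ··a··> n1
  n1 = b.c.0 has moves ··b··> n2
  n2 = c.0 has moves ··c··> n3
  n3 = 0 has moves ·
Partition-refinement fixed point:
  B0 = {m0, n0}
  B1 = {m1, n1}
  B2 = {m2, n2}
  B3 = {m3, n3}
m0 ∈ B0, n0 ∈ B0 → same block
Bisimilar ⇒ trace-equivalent.

traces(P) = traces(Q)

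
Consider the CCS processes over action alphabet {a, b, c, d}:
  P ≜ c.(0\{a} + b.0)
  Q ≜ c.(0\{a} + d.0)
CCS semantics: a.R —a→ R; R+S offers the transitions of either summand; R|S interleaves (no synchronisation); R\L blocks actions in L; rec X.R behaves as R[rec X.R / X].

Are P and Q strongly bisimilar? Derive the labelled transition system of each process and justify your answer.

not bisimilar

Reachable graph of P (3 states):
  u0 = c.(0\{a} + b.0) has moves ··c··> u1
  u1 = 0\{a} + b.0 has moves ··b··> u2
  u2 = 0 has moves (no moves)
Reachable graph of Q (3 states):
  v0 = c.(0\{a} + d.0) has moves ··c··> v1
  v1 = 0\{a} + d.0 has moves ··d··> v2
  v2 = 0 has moves (no moves)
Bisimilarity quotient blocks:
  B0 = {u0}
  B1 = {u1}
  B2 = {u2, v2}
  B3 = {v0}
  B4 = {v1}
u0 ∈ B0, v0 ∈ B3 → different blocks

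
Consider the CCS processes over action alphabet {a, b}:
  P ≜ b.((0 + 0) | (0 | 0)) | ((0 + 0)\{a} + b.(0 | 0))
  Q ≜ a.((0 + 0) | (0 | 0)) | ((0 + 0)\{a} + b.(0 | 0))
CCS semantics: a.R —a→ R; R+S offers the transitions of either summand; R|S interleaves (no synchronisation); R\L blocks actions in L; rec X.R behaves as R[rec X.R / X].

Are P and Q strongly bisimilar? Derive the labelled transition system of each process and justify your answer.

P ≁ Q

LTS(P): 4 reachable states
  p0 = b.((0 + 0) | (0 | 0)) | ((0 + 0)\{a} + b.(0 | 0)) :: —b→ p1, —b→ p2
  p1 = (0 + 0) | (0 | 0) | ((0 + 0)\{a} + b.(0 | 0)) :: —b→ p3
  p2 = b.((0 + 0) | (0 | 0)) | (0 | 0) :: —b→ p3
  p3 = (0 + 0) | (0 | 0) | (0 | 0) :: ·
LTS(Q): 4 reachable states
  q0 = a.((0 + 0) | (0 | 0)) | ((0 + 0)\{a} + b.(0 | 0)) :: —a→ q1, —b→ q2
  q1 = (0 + 0) | (0 | 0) | ((0 + 0)\{a} + b.(0 | 0)) :: —b→ q3
  q2 = a.((0 + 0) | (0 | 0)) | (0 | 0) :: —a→ q3
  q3 = (0 + 0) | (0 | 0) | (0 | 0) :: ·
Coarsest stable partition (strong bisimilarity classes):
  B0 = {p0}
  B1 = {p1, p2, q1}
  B2 = {p3, q3}
  B3 = {q0}
  B4 = {q2}
p0 ∈ B0, q0 ∈ B3 → different blocks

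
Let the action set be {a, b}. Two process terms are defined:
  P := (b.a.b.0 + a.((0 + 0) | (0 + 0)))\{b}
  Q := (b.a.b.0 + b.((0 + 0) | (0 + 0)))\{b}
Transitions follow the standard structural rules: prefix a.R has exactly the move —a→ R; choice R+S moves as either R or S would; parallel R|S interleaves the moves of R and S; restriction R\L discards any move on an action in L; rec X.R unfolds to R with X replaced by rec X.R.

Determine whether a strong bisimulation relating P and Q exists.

P ≁ Q

Reachable graph of P (2 states):
  u0 = (b.a.b.0 + a.((0 + 0) | (0 + 0)))\{b} | —a→ u1
  u1 = ((0 + 0) | (0 + 0))\{b} | ·
Reachable graph of Q (1 states):
  v0 = (b.a.b.0 + b.((0 + 0) | (0 + 0)))\{b} | ·
Coarsest stable partition (strong bisimilarity classes):
  B0 = {u0}
  B1 = {u1, v0}
u0 ∈ B0, v0 ∈ B1 → different blocks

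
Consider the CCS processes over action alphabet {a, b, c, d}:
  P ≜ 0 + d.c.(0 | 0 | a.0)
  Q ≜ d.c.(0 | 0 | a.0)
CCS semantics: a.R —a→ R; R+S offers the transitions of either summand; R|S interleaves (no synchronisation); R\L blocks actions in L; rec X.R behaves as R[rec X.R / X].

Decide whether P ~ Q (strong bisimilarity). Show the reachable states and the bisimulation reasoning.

P's transition system — 4 states:
  p0 = 0 + d.c.(0 | 0 | a.0) ⊢ =d=> p1
  p1 = c.(0 | 0 | a.0) ⊢ =c=> p2
  p2 = 0 | 0 | a.0 ⊢ =a=> p3
  p3 = 0 | 0 | 0 ⊢ stopped
Q's transition system — 4 states:
  q0 = d.c.(0 | 0 | a.0) ⊢ =d=> q1
  q1 = c.(0 | 0 | a.0) ⊢ =c=> q2
  q2 = 0 | 0 | a.0 ⊢ =a=> q3
  q3 = 0 | 0 | 0 ⊢ stopped
Partition-refinement fixed point:
  B0 = {p0, q0}
  B1 = {p1, q1}
  B2 = {p2, q2}
  B3 = {p3, q3}
p0 ∈ B0, q0 ∈ B0 → same block

P ~ Q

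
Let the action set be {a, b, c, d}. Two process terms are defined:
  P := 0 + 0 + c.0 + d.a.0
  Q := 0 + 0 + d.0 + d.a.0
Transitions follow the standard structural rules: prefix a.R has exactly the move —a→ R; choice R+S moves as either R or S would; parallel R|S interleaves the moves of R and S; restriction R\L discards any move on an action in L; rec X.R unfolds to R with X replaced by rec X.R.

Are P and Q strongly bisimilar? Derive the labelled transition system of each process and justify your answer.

not bisimilar

LTS(P): 3 reachable states
  p0 = 0 + 0 + c.0 + d.a.0 → --c--▸ p1, --d--▸ p2
  p1 = 0 → ∅
  p2 = a.0 → --a--▸ p1
LTS(Q): 3 reachable states
  q0 = 0 + 0 + d.0 + d.a.0 → --d--▸ q1, --d--▸ q2
  q1 = 0 → ∅
  q2 = a.0 → --a--▸ q1
Bisimilarity quotient blocks:
  B0 = {p0}
  B1 = {p2, q2}
  B2 = {p1, q1}
  B3 = {q0}
p0 ∈ B0, q0 ∈ B3 → different blocks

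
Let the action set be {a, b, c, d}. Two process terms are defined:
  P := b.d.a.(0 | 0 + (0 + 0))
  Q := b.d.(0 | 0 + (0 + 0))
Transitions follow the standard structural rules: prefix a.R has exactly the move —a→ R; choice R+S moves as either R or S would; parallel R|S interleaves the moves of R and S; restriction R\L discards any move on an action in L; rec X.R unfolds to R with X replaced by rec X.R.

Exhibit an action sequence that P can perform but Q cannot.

bda

Reachable graph of P (4 states):
  p0 = b.d.a.(0 | 0 + (0 + 0)) ⊢ --b--▸ p1
  p1 = d.a.(0 | 0 + (0 + 0)) ⊢ --d--▸ p2
  p2 = a.(0 | 0 + (0 + 0)) ⊢ --a--▸ p3
  p3 = 0 | 0 + (0 + 0) ⊢ stopped
Reachable graph of Q (3 states):
  q0 = b.d.(0 | 0 + (0 + 0)) ⊢ --b--▸ q1
  q1 = d.(0 | 0 + (0 + 0)) ⊢ --d--▸ q2
  q2 = 0 | 0 + (0 + 0) ⊢ stopped
Trace ⟨bda⟩ through P, begin at {p0}:
  step 1 (b): {p1}
  step 2 (d): {p2}
  step 3 (a): {p3}
  ✓ P
Trace ⟨bda⟩ through Q, begin at {q0}:
  step 1 (b): {q1}
  step 2 (d): {q2}
  step 3 (a): ∅  — Q cannot continue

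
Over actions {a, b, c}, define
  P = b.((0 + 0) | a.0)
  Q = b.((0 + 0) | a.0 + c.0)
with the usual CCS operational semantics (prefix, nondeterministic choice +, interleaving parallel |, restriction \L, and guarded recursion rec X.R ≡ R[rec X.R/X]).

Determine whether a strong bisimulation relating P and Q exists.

LTS(P): 3 reachable states
  s0 = b.((0 + 0) | a.0) → ··b··> s1
  s1 = (0 + 0) | a.0 → ··a··> s2
  s2 = (0 + 0) | 0 → ∅
LTS(Q): 4 reachable states
  t0 = b.((0 + 0) | a.0 + c.0) → ··b··> t1
  t1 = (0 + 0) | a.0 + c.0 → ··a··> t2, ··c··> t3
  t2 = (0 + 0) | 0 → ∅
  t3 = 0 → ∅
Partition-refinement fixed point:
  B0 = {s0}
  B1 = {s1}
  B2 = {s2, t2, t3}
  B3 = {t0}
  B4 = {t1}
s0 ∈ B0, t0 ∈ B3 → different blocks

NO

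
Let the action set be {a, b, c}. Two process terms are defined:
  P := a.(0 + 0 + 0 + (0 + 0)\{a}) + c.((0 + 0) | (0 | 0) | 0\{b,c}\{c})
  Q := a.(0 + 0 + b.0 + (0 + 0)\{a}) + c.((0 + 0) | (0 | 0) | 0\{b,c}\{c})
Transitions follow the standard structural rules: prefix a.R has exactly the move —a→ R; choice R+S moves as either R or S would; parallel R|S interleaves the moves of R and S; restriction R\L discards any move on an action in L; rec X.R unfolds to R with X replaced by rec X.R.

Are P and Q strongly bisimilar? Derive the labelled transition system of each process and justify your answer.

Reachable graph of P (3 states):
  s0 = a.(0 + 0 + 0 + (0 + 0)\{a}) + c.((0 + 0) | (0 | 0) | 0\{b,c}\{c}) :: =a=> s1, =c=> s2
  s1 = 0 + 0 + 0 + (0 + 0)\{a} :: ∅
  s2 = (0 + 0) | (0 | 0) | 0\{b,c}\{c} :: ∅
Reachable graph of Q (4 states):
  t0 = a.(0 + 0 + b.0 + (0 + 0)\{a}) + c.((0 + 0) | (0 | 0) | 0\{b,c}\{c}) :: =a=> t1, =c=> t2
  t1 = 0 + 0 + b.0 + (0 + 0)\{a} :: =b=> t3
  t2 = (0 + 0) | (0 | 0) | 0\{b,c}\{c} :: ∅
  t3 = 0 :: ∅
Bisimilarity quotient blocks:
  B0 = {s0}
  B1 = {s1, s2, t2, t3}
  B2 = {t0}
  B3 = {t1}
s0 ∈ B0, t0 ∈ B2 → different blocks

P ≁ Q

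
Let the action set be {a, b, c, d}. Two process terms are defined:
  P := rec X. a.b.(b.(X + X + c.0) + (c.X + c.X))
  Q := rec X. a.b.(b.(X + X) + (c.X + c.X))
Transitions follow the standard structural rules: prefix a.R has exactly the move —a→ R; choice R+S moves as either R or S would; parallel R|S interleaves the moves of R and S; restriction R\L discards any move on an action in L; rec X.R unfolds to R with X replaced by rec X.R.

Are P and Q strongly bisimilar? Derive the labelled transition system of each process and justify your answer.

Reachable graph of P (5 states):
  u0 = rec X. a.b.(b.(X + X + c.0) + (c.X + c.X)) → -a-> u1
  u1 = b.(b.((rec X. a.b.(b.(X + X + c.0) + (c.X + c.X))) + (rec X. a.b.(b.(X + X + c.0) + (c.X + c.X))) + c.0) + (c.(rec X. a.b.(b.(X + X + c.0) + (c.X + c.X))) + c.(rec X. a.b.(b.(X + X + c.0) + (c.X + c.X))))) → -b-> u2
  u2 = b.((rec X. a.b.(b.(X + X + c.0) + (c.X + c.X))) + (rec X. a.b.(b.(X + X + c.0) + (c.X + c.X))) + c.0) + (c.(rec X. a.b.(b.(X + X + c.0) + (c.X + c.X))) + c.(rec X. a.b.(b.(X + X + c.0) + (c.X + c.X)))) → -b-> u3, -c-> u0
  u3 = (rec X. a.b.(b.(X + X + c.0) + (c.X + c.X))) + (rec X. a.b.(b.(X + X + c.0) + (c.X + c.X))) + c.0 → -a-> u1, -c-> u4
  u4 = 0 → ·
Reachable graph of Q (4 states):
  v0 = rec X. a.b.(b.(X + X) + (c.X + c.X)) → -a-> v1
  v1 = b.(b.((rec X. a.b.(b.(X + X) + (c.X + c.X))) + (rec X. a.b.(b.(X + X) + (c.X + c.X)))) + (c.(rec X. a.b.(b.(X + X) + (c.X + c.X))) + c.(rec X. a.b.(b.(X + X) + (c.X + c.X))))) → -b-> v2
  v2 = b.((rec X. a.b.(b.(X + X) + (c.X + c.X))) + (rec X. a.b.(b.(X + X) + (c.X + c.X)))) + (c.(rec X. a.b.(b.(X + X) + (c.X + c.X))) + c.(rec X. a.b.(b.(X + X) + (c.X + c.X)))) → -b-> v3, -c-> v0
  v3 = (rec X. a.b.(b.(X + X) + (c.X + c.X))) + (rec X. a.b.(b.(X + X) + (c.X + c.X))) → -a-> v1
Coarsest stable partition (strong bisimilarity classes):
  B0 = {u0}
  B1 = {u1}
  B2 = {u2}
  B3 = {u3}
  B4 = {u4}
  B5 = {v0, v3}
  B6 = {v1}
  B7 = {v2}
u0 ∈ B0, v0 ∈ B5 → different blocks

NO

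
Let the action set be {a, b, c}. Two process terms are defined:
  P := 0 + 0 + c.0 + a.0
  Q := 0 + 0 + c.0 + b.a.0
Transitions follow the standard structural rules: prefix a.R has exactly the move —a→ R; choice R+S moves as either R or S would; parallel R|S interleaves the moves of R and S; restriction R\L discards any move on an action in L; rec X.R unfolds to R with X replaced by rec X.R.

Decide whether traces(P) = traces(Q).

P's transition system — 2 states:
  s0 = 0 + 0 + c.0 + a.0 ⊢ --a--▸ s1, --c--▸ s1
  s1 = 0 ⊢ (no moves)
Q's transition system — 3 states:
  t0 = 0 + 0 + c.0 + b.a.0 ⊢ --b--▸ t1, --c--▸ t2
  t1 = a.0 ⊢ --a--▸ t2
  t2 = 0 ⊢ (no moves)
Trace ⟨a⟩ through P, begin at {s0}:
  [1] a ⇒ {s1}
  P completes σ.
Trace ⟨a⟩ through Q, begin at {t0}:
  [1] a ⇒ no successor for Q

NO — witness ⟨a⟩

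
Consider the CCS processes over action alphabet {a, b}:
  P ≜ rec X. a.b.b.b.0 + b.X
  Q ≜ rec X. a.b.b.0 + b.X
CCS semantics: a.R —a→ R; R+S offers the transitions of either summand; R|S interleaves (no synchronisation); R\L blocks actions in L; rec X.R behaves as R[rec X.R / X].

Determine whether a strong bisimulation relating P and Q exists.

P ≁ Q

P's transition system — 5 states:
  p0 = rec X. a.b.b.b.0 + b.X :: —a→ p1, —b→ p0
  p1 = b.b.b.0 :: —b→ p2
  p2 = b.b.0 :: —b→ p3
  p3 = b.0 :: —b→ p4
  p4 = 0 :: ·
Q's transition system — 4 states:
  q0 = rec X. a.b.b.0 + b.X :: —a→ q1, —b→ q0
  q1 = b.b.0 :: —b→ q2
  q2 = b.0 :: —b→ q3
  q3 = 0 :: ·
Partition-refinement fixed point:
  B0 = {p0}
  B1 = {p1}
  B2 = {p2, q1}
  B3 = {p3, q2}
  B4 = {p4, q3}
  B5 = {q0}
p0 ∈ B0, q0 ∈ B5 → different blocks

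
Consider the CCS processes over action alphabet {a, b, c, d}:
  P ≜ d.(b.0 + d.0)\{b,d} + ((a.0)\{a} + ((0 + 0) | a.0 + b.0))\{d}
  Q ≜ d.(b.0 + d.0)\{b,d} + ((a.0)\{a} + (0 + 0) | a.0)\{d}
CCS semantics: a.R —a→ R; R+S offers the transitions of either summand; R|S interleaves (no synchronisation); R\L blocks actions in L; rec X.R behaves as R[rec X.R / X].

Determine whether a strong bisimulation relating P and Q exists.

P's transition system — 4 states:
  s0 = d.(b.0 + d.0)\{b,d} + ((a.0)\{a} + ((0 + 0) | a.0 + b.0))\{d} | ··a··> s1, ··b··> s2, ··d··> s3
  s1 = ((0 + 0) | 0)\{d} | (no moves)
  s2 = 0\{d} | (no moves)
  s3 = (b.0 + d.0)\{b,d} | (no moves)
Q's transition system — 3 states:
  t0 = d.(b.0 + d.0)\{b,d} + ((a.0)\{a} + (0 + 0) | a.0)\{d} | ··a··> t1, ··d··> t2
  t1 = ((0 + 0) | 0)\{d} | (no moves)
  t2 = (b.0 + d.0)\{b,d} | (no moves)
Partition-refinement fixed point:
  B0 = {s0}
  B1 = {s1, s2, s3, t1, t2}
  B2 = {t0}
s0 ∈ B0, t0 ∈ B2 → different blocks

not bisimilar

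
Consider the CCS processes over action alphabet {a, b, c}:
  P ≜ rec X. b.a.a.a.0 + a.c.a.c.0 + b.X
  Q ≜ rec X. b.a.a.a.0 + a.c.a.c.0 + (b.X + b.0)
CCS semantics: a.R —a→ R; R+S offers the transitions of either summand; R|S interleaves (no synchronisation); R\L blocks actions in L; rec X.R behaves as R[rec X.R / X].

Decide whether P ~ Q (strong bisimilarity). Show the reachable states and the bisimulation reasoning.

LTS(P): 8 reachable states
  u0 = rec X. b.a.a.a.0 + a.c.a.c.0 + b.X has moves ··a··> u1, ··b··> u0, ··b··> u2
  u1 = c.a.c.0 has moves ··c··> u3
  u2 = a.a.a.0 has moves ··a··> u4
  u3 = a.c.0 has moves ··a··> u5
  u4 = a.a.0 has moves ··a··> u6
  u5 = c.0 has moves ··c··> u7
  u6 = a.0 has moves ··a··> u7
  u7 = 0 has moves (no moves)
LTS(Q): 8 reachable states
  v0 = rec X. b.a.a.a.0 + a.c.a.c.0 + (b.X + b.0) has moves ··a··> v1, ··b··> v0, ··b··> v2, ··b··> v3
  v1 = c.a.c.0 has moves ··c··> v4
  v2 = 0 has moves (no moves)
  v3 = a.a.a.0 has moves ··a··> v5
  v4 = a.c.0 has moves ··a··> v6
  v5 = a.a.0 has moves ··a··> v7
  v6 = c.0 has moves ··c··> v2
  v7 = a.0 has moves ··a··> v2
Coarsest stable partition (strong bisimilarity classes):
  B0 = {u0}
  B1 = {u2, v3}
  B2 = {u4, v5}
  B3 = {u6, v7}
  B4 = {u7, v2}
  B5 = {u1, v1}
  B6 = {u3, v4}
  B7 = {u5, v6}
  B8 = {v0}
u0 ∈ B0, v0 ∈ B8 → different blocks

P ≁ Q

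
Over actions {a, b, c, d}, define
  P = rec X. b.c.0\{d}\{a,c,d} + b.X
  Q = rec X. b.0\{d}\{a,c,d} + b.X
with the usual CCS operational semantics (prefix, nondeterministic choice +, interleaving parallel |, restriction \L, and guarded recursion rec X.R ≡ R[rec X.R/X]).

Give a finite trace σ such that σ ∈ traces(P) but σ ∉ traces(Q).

bc

Reachable graph of P (3 states):
  u0 = rec X. b.c.0\{d}\{a,c,d} + b.X :: =b=> u0, =b=> u1
  u1 = c.0\{d}\{a,c,d} :: =c=> u2
  u2 = 0\{d}\{a,c,d} :: ·
Reachable graph of Q (2 states):
  v0 = rec X. b.0\{d}\{a,c,d} + b.X :: =b=> v0, =b=> v1
  v1 = 0\{d}\{a,c,d} :: ·
Trace ⟨bc⟩ through P, begin at {u0}:
  after b @ step 1: {u0, u1}
  after c @ step 2: {u2}
  P completes σ.
Trace ⟨bc⟩ through Q, begin at {v0}:
  after b @ step 1: {v0, v1}
  after c @ step 2: ∅ (Q stuck)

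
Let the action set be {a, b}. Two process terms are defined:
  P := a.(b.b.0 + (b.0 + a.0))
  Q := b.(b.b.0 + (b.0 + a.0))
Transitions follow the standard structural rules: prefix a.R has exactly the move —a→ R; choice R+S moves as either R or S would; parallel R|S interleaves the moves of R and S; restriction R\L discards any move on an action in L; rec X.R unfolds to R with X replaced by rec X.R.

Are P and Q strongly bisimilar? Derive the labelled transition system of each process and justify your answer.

P ≁ Q

P's transition system — 4 states:
  p0 = a.(b.b.0 + (b.0 + a.0)) :: =a=> p1
  p1 = b.b.0 + (b.0 + a.0) :: =a=> p2, =b=> p2, =b=> p3
  p2 = 0 :: stopped
  p3 = b.0 :: =b=> p2
Q's transition system — 4 states:
  q0 = b.(b.b.0 + (b.0 + a.0)) :: =b=> q1
  q1 = b.b.0 + (b.0 + a.0) :: =a=> q2, =b=> q2, =b=> q3
  q2 = 0 :: stopped
  q3 = b.0 :: =b=> q2
Bisimilarity quotient blocks:
  B0 = {p0}
  B1 = {p1, q1}
  B2 = {p2, q2}
  B3 = {p3, q3}
  B4 = {q0}
p0 ∈ B0, q0 ∈ B4 → different blocks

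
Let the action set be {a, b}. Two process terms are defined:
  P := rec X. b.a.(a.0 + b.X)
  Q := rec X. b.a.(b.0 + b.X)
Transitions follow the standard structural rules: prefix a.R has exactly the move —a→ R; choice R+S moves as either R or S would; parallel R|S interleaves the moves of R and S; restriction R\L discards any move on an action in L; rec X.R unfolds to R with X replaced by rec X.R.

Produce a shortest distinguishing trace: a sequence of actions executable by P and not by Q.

baa

P's transition system — 4 states:
  s0 = rec X. b.a.(a.0 + b.X) ⊢ --b--▸ s1
  s1 = a.(a.0 + b.(rec X. b.a.(a.0 + b.X))) ⊢ --a--▸ s2
  s2 = a.0 + b.(rec X. b.a.(a.0 + b.X)) ⊢ --a--▸ s3, --b--▸ s0
  s3 = 0 ⊢ ∅
Q's transition system — 4 states:
  t0 = rec X. b.a.(b.0 + b.X) ⊢ --b--▸ t1
  t1 = a.(b.0 + b.(rec X. b.a.(b.0 + b.X))) ⊢ --a--▸ t2
  t2 = b.0 + b.(rec X. b.a.(b.0 + b.X)) ⊢ --b--▸ t0, --b--▸ t3
  t3 = 0 ⊢ ∅
Executing baa from P (initial set {s0}):
  after b @ step 1: {s1}
  after a @ step 2: {s2}
  after a @ step 3: {s3}
  ✓ P
Executing baa from Q (initial set {t0}):
  after b @ step 1: {t1}
  after a @ step 2: {t2}
  after a @ step 3: no successor for Q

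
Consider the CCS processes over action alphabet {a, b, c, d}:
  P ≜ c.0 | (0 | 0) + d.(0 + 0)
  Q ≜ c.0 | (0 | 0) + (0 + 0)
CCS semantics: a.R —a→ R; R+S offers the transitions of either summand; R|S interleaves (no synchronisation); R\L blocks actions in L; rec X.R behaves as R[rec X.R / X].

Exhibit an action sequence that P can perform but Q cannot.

d

P's transition system — 3 states:
  u0 = c.0 | (0 | 0) + d.(0 + 0) has moves ··c··> u1, ··d··> u2
  u1 = 0 | (0 | 0) has moves stopped
  u2 = 0 + 0 has moves stopped
Q's transition system — 2 states:
  v0 = c.0 | (0 | 0) + (0 + 0) has moves ··c··> v1
  v1 = 0 | (0 | 0) has moves stopped
Trace ⟨d⟩ through P, begin at {u0}:
  step 1 (d): {u2}
  — P admits the full trace.
Trace ⟨d⟩ through Q, begin at {v0}:
  step 1 (d): no successor for Q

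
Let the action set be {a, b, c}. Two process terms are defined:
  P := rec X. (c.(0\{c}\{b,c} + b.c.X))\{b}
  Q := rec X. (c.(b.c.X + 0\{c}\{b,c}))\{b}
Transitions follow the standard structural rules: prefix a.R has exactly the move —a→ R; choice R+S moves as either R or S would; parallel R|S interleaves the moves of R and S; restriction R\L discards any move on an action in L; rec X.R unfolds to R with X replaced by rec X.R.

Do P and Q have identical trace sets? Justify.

LTS(P): 2 reachable states
  p0 = rec X. (c.(0\{c}\{b,c} + b.c.X))\{b} → -c-> p1
  p1 = (0\{c}\{b,c} + b.c.(rec X. (c.(0\{c}\{b,c} + b.c.X))\{b}))\{b} → ·
LTS(Q): 2 reachable states
  q0 = rec X. (c.(b.c.X + 0\{c}\{b,c}))\{b} → -c-> q1
  q1 = (b.c.(rec X. (c.(b.c.X + 0\{c}\{b,c}))\{b}) + 0\{c}\{b,c})\{b} → ·
Coarsest stable partition (strong bisimilarity classes):
  B0 = {p0, q0}
  B1 = {p1, q1}
p0 ∈ B0, q0 ∈ B0 → same block
Bisimilar ⇒ trace-equivalent.

traces(P) = traces(Q)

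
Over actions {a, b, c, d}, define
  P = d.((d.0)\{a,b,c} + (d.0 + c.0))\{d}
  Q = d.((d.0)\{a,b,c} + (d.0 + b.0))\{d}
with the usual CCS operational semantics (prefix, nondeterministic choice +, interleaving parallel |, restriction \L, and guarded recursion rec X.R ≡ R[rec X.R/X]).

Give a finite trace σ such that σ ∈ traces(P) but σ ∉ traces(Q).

Reachable graph of P (3 states):
  u0 = d.((d.0)\{a,b,c} + (d.0 + c.0))\{d} | ··d··> u1
  u1 = ((d.0)\{a,b,c} + (d.0 + c.0))\{d} | ··c··> u2
  u2 = 0\{d} | ·
Reachable graph of Q (3 states):
  v0 = d.((d.0)\{a,b,c} + (d.0 + b.0))\{d} | ··d··> v1
  v1 = ((d.0)\{a,b,c} + (d.0 + b.0))\{d} | ··b··> v2
  v2 = 0\{d} | ·
Trace ⟨dc⟩ through P, begin at {u0}:
  [1] d ⇒ {u1}
  [2] c ⇒ {u2}
  ✓ P
Trace ⟨dc⟩ through Q, begin at {v0}:
  [1] d ⇒ {v1}
  [2] c ⇒ ∅ (Q stuck)

dc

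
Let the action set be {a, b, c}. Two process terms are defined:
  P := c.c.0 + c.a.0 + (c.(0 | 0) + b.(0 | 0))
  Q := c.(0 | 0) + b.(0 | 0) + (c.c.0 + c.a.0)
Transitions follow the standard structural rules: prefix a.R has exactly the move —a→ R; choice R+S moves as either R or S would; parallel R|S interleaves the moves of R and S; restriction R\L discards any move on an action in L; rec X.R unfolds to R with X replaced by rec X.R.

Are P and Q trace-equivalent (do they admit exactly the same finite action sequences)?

traces(P) = traces(Q)

P's transition system — 5 states:
  u0 = c.c.0 + c.a.0 + (c.(0 | 0) + b.(0 | 0)) | -b-> u1, -c-> u1, -c-> u2, -c-> u3
  u1 = 0 | 0 | ∅
  u2 = a.0 | -a-> u4
  u3 = c.0 | -c-> u4
  u4 = 0 | ∅
Q's transition system — 5 states:
  v0 = c.(0 | 0) + b.(0 | 0) + (c.c.0 + c.a.0) | -b-> v1, -c-> v1, -c-> v2, -c-> v3
  v1 = 0 | 0 | ∅
  v2 = a.0 | -a-> v4
  v3 = c.0 | -c-> v4
  v4 = 0 | ∅
Bisimilarity quotient blocks:
  B0 = {u0, v0}
  B1 = {u1, u4, v1, v4}
  B2 = {u3, v3}
  B3 = {u2, v2}
u0 ∈ B0, v0 ∈ B0 → same block
Bisimilar ⇒ trace-equivalent.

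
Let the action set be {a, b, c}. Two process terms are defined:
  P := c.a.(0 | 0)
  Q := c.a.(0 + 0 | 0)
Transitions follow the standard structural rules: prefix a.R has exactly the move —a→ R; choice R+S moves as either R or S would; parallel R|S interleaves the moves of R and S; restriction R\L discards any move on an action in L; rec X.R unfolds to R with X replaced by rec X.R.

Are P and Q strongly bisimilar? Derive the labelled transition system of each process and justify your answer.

LTS(P): 3 reachable states
  s0 = c.a.(0 | 0) ⊢ —c→ s1
  s1 = a.(0 | 0) ⊢ —a→ s2
  s2 = 0 | 0 ⊢ ∅
LTS(Q): 3 reachable states
  t0 = c.a.(0 + 0 | 0) ⊢ —c→ t1
  t1 = a.(0 + 0 | 0) ⊢ —a→ t2
  t2 = 0 + 0 | 0 ⊢ ∅
Coarsest stable partition (strong bisimilarity classes):
  B0 = {s0, t0}
  B1 = {s1, t1}
  B2 = {s2, t2}
s0 ∈ B0, t0 ∈ B0 → same block

bisimilar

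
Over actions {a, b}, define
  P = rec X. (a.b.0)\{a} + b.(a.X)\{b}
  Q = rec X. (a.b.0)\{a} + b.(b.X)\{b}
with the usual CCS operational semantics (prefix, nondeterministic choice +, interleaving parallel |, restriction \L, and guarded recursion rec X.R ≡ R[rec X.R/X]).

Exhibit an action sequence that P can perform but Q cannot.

ba

Reachable graph of P (3 states):
  m0 = rec X. (a.b.0)\{a} + b.(a.X)\{b} | =b=> m1
  m1 = (a.(rec X. (a.b.0)\{a} + b.(a.X)\{b}))\{b} | =a=> m2
  m2 = (rec X. (a.b.0)\{a} + b.(a.X)\{b})\{b} | ∅
Reachable graph of Q (2 states):
  n0 = rec X. (a.b.0)\{a} + b.(b.X)\{b} | =b=> n1
  n1 = (b.(rec X. (a.b.0)\{a} + b.(b.X)\{b}))\{b} | ∅
Executing ba from P (initial set {m0}):
  after b @ step 1: {m1}
  after a @ step 2: {m2}
  ✓ P
Executing ba from Q (initial set {n0}):
  after b @ step 1: {n1}
  after a @ step 2: no successor for Q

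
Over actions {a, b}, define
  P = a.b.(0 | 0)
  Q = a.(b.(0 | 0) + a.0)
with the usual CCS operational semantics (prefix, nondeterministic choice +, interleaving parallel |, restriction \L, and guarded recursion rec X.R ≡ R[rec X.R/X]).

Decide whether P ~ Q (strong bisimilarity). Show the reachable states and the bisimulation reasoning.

P's transition system — 3 states:
  s0 = a.b.(0 | 0) :: --a--▸ s1
  s1 = b.(0 | 0) :: --b--▸ s2
  s2 = 0 | 0 :: ·
Q's transition system — 4 states:
  t0 = a.(b.(0 | 0) + a.0) :: --a--▸ t1
  t1 = b.(0 | 0) + a.0 :: --a--▸ t2, --b--▸ t3
  t2 = 0 :: ·
  t3 = 0 | 0 :: ·
Bisimilarity quotient blocks:
  B0 = {s0}
  B1 = {s1}
  B2 = {s2, t2, t3}
  B3 = {t0}
  B4 = {t1}
s0 ∈ B0, t0 ∈ B3 → different blocks

NO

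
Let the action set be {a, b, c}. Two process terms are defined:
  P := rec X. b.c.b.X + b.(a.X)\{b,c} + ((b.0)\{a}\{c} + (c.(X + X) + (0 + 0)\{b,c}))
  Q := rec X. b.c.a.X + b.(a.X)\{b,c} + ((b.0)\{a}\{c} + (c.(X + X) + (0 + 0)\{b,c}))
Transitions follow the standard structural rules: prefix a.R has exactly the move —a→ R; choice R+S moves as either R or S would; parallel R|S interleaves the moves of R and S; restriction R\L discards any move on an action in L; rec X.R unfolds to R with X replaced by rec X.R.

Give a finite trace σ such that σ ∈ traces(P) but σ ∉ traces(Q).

LTS(P): 7 reachable states
  u0 = rec X. b.c.b.X + b.(a.X)\{b,c} + ((b.0)\{a}\{c} + (c.(X + X) + (0 + 0)\{b,c})) | —b→ u1, —b→ u2, —b→ u3, —c→ u4
  u1 = (a.(rec X. b.c.b.X + b.(a.X)\{b,c} + ((b.0)\{a}\{c} + (c.(X + X) + (0 + 0)\{b,c}))))\{b,c} | —a→ u5
  u2 = 0\{a}\{c} | deadlocked
  u3 = c.b.(rec X. b.c.b.X + b.(a.X)\{b,c} + ((b.0)\{a}\{c} + (c.(X + X) + (0 + 0)\{b,c}))) | —c→ u6
  u4 = (rec X. b.c.b.X + b.(a.X)\{b,c} + ((b.0)\{a}\{c} + (c.(X + X) + (0 + 0)\{b,c}))) + (rec X. b.c.b.X + b.(a.X)\{b,c} + ((b.0)\{a}\{c} + (c.(X + X) + (0 + 0)\{b,c}))) | —b→ u1, —b→ u2, —b→ u3, —c→ u4
  u5 = (rec X. b.c.b.X + b.(a.X)\{b,c} + ((b.0)\{a}\{c} + (c.(X + X) + (0 + 0)\{b,c})))\{b,c} | deadlocked
  u6 = b.(rec X. b.c.b.X + b.(a.X)\{b,c} + ((b.0)\{a}\{c} + (c.(X + X) + (0 + 0)\{b,c}))) | —b→ u0
LTS(Q): 7 reachable states
  v0 = rec X. b.c.a.X + b.(a.X)\{b,c} + ((b.0)\{a}\{c} + (c.(X + X) + (0 + 0)\{b,c})) | —b→ v1, —b→ v2, —b→ v3, —c→ v4
  v1 = (a.(rec X. b.c.a.X + b.(a.X)\{b,c} + ((b.0)\{a}\{c} + (c.(X + X) + (0 + 0)\{b,c}))))\{b,c} | —a→ v5
  v2 = 0\{a}\{c} | deadlocked
  v3 = c.a.(rec X. b.c.a.X + b.(a.X)\{b,c} + ((b.0)\{a}\{c} + (c.(X + X) + (0 + 0)\{b,c}))) | —c→ v6
  v4 = (rec X. b.c.a.X + b.(a.X)\{b,c} + ((b.0)\{a}\{c} + (c.(X + X) + (0 + 0)\{b,c}))) + (rec X. b.c.a.X + b.(a.X)\{b,c} + ((b.0)\{a}\{c} + (c.(X + X) + (0 + 0)\{b,c}))) | —b→ v1, —b→ v2, —b→ v3, —c→ v4
  v5 = (rec X. b.c.a.X + b.(a.X)\{b,c} + ((b.0)\{a}\{c} + (c.(X + X) + (0 + 0)\{b,c})))\{b,c} | deadlocked
  v6 = a.(rec X. b.c.a.X + b.(a.X)\{b,c} + ((b.0)\{a}\{c} + (c.(X + X) + (0 + 0)\{b,c}))) | —a→ v0
Run σ = ⟨bcb⟩ on P: start {u0}
  after b @ step 1: {u1, u2, u3}
  after c @ step 2: {u6}
  after b @ step 3: {u0}
  ✓ P
Run σ = ⟨bcb⟩ on Q: start {v0}
  after b @ step 1: {v1, v2, v3}
  after c @ step 2: {v6}
  after b @ step 3: ∅  — Q cannot continue

bcb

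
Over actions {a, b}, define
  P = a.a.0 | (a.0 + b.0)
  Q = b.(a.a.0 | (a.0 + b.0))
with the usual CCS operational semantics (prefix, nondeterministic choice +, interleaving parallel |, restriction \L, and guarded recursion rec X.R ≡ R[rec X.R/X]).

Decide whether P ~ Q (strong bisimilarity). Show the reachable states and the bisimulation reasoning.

P's transition system — 6 states:
  u0 = a.a.0 | (a.0 + b.0) ⊢ —a→ u1, —a→ u2, —b→ u2
  u1 = a.0 | (a.0 + b.0) ⊢ —a→ u3, —a→ u4, —b→ u4
  u2 = a.a.0 | 0 ⊢ —a→ u4
  u3 = 0 | (a.0 + b.0) ⊢ —a→ u5, —b→ u5
  u4 = a.0 | 0 ⊢ —a→ u5
  u5 = 0 | 0 ⊢ deadlocked
Q's transition system — 7 states:
  v0 = b.(a.a.0 | (a.0 + b.0)) ⊢ —b→ v1
  v1 = a.a.0 | (a.0 + b.0) ⊢ —a→ v2, —a→ v3, —b→ v3
  v2 = a.0 | (a.0 + b.0) ⊢ —a→ v4, —a→ v5, —b→ v5
  v3 = a.a.0 | 0 ⊢ —a→ v5
  v4 = 0 | (a.0 + b.0) ⊢ —a→ v6, —b→ v6
  v5 = a.0 | 0 ⊢ —a→ v6
  v6 = 0 | 0 ⊢ deadlocked
Coarsest stable partition (strong bisimilarity classes):
  B0 = {u0, v1}
  B1 = {u1, v2}
  B2 = {u3, v4}
  B3 = {u5, v6}
  B4 = {u4, v5}
  B5 = {u2, v3}
  B6 = {v0}
u0 ∈ B0, v0 ∈ B6 → different blocks

NO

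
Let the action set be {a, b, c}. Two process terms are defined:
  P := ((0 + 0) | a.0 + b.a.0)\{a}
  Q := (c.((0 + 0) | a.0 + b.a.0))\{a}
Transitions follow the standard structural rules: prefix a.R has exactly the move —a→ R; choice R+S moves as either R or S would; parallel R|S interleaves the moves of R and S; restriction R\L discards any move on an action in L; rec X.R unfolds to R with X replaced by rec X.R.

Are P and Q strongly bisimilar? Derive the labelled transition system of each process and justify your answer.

not bisimilar

P's transition system — 2 states:
  u0 = ((0 + 0) | a.0 + b.a.0)\{a} :: ··b··> u1
  u1 = (a.0)\{a} :: (no moves)
Q's transition system — 3 states:
  v0 = (c.((0 + 0) | a.0 + b.a.0))\{a} :: ··c··> v1
  v1 = ((0 + 0) | a.0 + b.a.0)\{a} :: ··b··> v2
  v2 = (a.0)\{a} :: (no moves)
Partition-refinement fixed point:
  B0 = {u0, v1}
  B1 = {u1, v2}
  B2 = {v0}
u0 ∈ B0, v0 ∈ B2 → different blocks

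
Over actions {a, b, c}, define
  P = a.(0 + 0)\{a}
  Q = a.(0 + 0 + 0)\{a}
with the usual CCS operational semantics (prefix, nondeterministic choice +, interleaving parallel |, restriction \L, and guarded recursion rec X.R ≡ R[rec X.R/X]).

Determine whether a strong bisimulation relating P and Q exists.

YES

P's transition system — 2 states:
  p0 = a.(0 + 0)\{a} has moves =a=> p1
  p1 = (0 + 0)\{a} has moves stopped
Q's transition system — 2 states:
  q0 = a.(0 + 0 + 0)\{a} has moves =a=> q1
  q1 = (0 + 0 + 0)\{a} has moves stopped
Partition-refinement fixed point:
  B0 = {p0, q0}
  B1 = {p1, q1}
p0 ∈ B0, q0 ∈ B0 → same block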